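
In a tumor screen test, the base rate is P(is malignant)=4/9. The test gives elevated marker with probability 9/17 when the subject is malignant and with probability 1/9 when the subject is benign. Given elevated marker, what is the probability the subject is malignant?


P(A) = P(A|B)P(B) + P(A|B')P(B') = 9/17*4/9 + 1/9*5/9 = 409/1377
P(B|A) = P(A|B)P(B)/P(A) = (4/17)/(409/1377) = 324/409

324/409


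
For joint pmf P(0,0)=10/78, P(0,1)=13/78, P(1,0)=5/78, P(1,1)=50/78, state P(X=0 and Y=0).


Read from table: P(X=0, Y=0) = 10/78 = 5/39

5/39


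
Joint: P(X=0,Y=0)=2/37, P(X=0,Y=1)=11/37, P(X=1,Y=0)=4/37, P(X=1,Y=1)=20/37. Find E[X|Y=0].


P(Y=0) = 6/37
E[X|Y=0] = (0*2 + 1*4)/6 = 4/6 = 2/3

2/3


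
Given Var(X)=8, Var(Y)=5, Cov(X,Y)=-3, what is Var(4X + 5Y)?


Var(4X + 5Y) = 4^2*Var(X) + 5^2*Var(Y) + 2*4*5*Cov(X,Y)
= 16*8 + 25*5 + 40*(-3)
= 128 + 125 - 120 = 133

133


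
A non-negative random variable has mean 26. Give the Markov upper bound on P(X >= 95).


Markov: P(X >= a) <= E[X]/a
P(X >= 95) <= 26/95

26/95


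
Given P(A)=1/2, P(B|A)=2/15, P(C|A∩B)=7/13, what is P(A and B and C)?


P(A∩B∩C) = P(A) * P(B|A) * P(C|A∩B)
= 1/2 * 2/15 * 7/13
= 1/15 * 7/13 = 7/195

7/195


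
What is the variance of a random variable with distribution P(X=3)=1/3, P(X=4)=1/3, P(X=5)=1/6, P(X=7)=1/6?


E[X] = 13/3, E[X^2] = 62/3
Var(X) = E[X^2] - (E[X])^2 = 62/3 - (13/3)^2 = 17/9

17/9


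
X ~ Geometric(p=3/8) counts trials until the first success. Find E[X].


For geometric (trials until first success), E[X] = 1/p = 1/(3/8) = 8/3

8/3


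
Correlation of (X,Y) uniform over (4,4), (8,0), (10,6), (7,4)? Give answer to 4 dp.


Cov(X,Y) = 0.6250, Var(X) = 4.6875, Var(Y) = 4.7500
rho = Cov/(sqrt(VarX)*sqrt(VarY)) = 0.1325

0.1325


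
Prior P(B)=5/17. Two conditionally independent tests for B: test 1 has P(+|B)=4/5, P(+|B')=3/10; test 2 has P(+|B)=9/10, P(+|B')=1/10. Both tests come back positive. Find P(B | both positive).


After test 1: P(+) = 4/5*5/17 + 3/10*12/17 = 38/85
P(B|+) = (4/17)/(38/85) = 10/19
After test 2 (use post1 as new prior): P(+) = 9/10*10/19 + 1/10*9/19 = 99/190
P(B|+,+) = (9/19)/(99/190) = 10/11

10/11


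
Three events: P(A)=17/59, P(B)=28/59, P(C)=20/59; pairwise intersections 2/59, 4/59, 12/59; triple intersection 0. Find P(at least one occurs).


P(A∪B∪C) = P(A)+P(B)+P(C) - P(AB)-P(AC)-P(BC) + P(ABC)
= 17/59+28/59+20/59 - 2/59-4/59-12/59 + 0
= 47/59

47/59


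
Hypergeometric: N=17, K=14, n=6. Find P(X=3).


P(X=3) = C(14,3)*C(3,3) / C(17,6)
= 364*1 / 12376
= 364/12376 = 1/34

1/34


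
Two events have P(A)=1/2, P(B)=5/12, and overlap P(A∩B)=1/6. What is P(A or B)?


P(A∪B) = P(A) + P(B) - P(A∩B)
= 1/2 + 5/12 - 1/6 = 3/4

3/4


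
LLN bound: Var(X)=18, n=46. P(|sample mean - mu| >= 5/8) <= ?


Var(Xbar) = Var(X)/n = 18/46
Chebyshev: P(|Xbar-mu| >= 5/8) <= Var(Xbar)/(5/8)^2 = (9/23)/(25/64) = 576/575
Bound exceeds 1, so trivial bound: 1

1


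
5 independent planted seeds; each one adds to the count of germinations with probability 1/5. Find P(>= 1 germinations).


P(at least one) = 1 - P(none)
P(none) = (1 - 1/5)^5 = (4/5)^5 = 1024/3125
P(at least one) = 1 - 1024/3125 = 2101/3125

2101/3125


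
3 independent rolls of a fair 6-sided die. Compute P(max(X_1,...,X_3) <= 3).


P(max <= 3) = P(all X_i <= 3) = (P(X_1 <= 3))^3
= (3/6)^3 = (1/2)^3 = 1/8

1/8


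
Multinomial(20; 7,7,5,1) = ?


20! = 2432902008176640000
Denominator: 7!=5040 * 7!=5040 * 5!=120 * 1!=1
Coefficient = 2432902008176640000 / 3048192000 = 798145920

798145920


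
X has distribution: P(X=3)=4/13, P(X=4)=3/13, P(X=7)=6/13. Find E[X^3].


E[X^3] = sum(g(x)*P(x))
= 27*4/13 + 64*3/13 + 343*6/13
= 2358/13

2358/13


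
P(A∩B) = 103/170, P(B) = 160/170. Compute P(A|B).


P(A|B) = P(A∩B)/P(B) = (103/170)/(160/170) = 103/160

103/160


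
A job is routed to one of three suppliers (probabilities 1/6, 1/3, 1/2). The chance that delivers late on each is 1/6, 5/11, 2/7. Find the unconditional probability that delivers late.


P(A) = P(A|B1)P(B1) + P(A|B2)P(B2) + P(A|B3)P(B3)
= 1/6*1/6 + 5/11*1/3 + 2/7*1/2
= 1/36 + 5/33 + 1/7 = 893/2772

893/2772


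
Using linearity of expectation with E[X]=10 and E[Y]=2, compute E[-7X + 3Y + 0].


E[-7X + 3Y + 0] = -7*E[X] + 3*E[Y] + 0
= (-7)*(10) + (3)*(2) + (0)
= -70 + 6 + 0 = -64

-64


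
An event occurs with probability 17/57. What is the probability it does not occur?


P(A') = 1 - P(A) = 1 - 17/57 = 40/57

40/57


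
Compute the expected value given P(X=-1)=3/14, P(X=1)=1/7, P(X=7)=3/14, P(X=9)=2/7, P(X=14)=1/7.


E[X] = sum(x * P(x))
= -1*3/14 + 1*1/7 + 7*3/14 + 9*2/7 + 14*1/7
= 6

6


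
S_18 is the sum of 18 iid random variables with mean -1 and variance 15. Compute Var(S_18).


By independence, Var(S_n) = n*Var(X_1) = 18*15 = 270

270


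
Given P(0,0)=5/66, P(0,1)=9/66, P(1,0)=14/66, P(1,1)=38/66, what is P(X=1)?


P(X=1) = P(1,0)+P(1,1) = 14/66 + 38/66 = 52/66 = 26/33

26/33


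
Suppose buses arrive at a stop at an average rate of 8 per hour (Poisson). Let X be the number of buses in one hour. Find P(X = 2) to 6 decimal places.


P(X=2) = e^(-8) * 8^2 / 2!
≈ 0.0003354626279 * 64 / 2
≈ 0.010735

0.010735


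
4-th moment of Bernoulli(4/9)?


For Bernoulli: X in {0,1}
E[X^4] = 0^4*(1-4/9) + 1^4*4/9 = 4/9

4/9


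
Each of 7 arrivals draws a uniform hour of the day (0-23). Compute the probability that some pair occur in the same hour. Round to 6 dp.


P(all different) = prod((24-i)/24 for i=0..6) = 0.380328
P(at least one match) = 1 - 0.380328 = 0.619672

0.619672


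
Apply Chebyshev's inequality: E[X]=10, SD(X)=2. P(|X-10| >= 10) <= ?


k = 10/2 = 5
Chebyshev: P(|X-mu| >= k*sigma) <= 1/k^2 = 1/5^2 = 1/25

1/25


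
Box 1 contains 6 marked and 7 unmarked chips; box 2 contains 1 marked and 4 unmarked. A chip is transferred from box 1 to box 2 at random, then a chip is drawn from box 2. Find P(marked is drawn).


P(transfer marked) = 6/13; P(transfer unmarked) = 7/13
If marked transferred: Urn II has 2 marked of 6, so P(marked|marked moved) = 1/3
If unmarked transferred: Urn II has 1 marked of 6, so P(marked|unmarked moved) = 1/6
By total probability: P(marked) = 6/13*1/3 + 7/13*1/6 = 19/78

19/78


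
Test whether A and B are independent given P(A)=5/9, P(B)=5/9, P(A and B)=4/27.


P(A)*P(B) = 5/9*5/9 = 25/81
P(A∩B) = 4/27 != 25/81, so not independent

No, A and B are not independent


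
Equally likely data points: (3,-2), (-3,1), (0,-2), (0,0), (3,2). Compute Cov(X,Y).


E[X]=3/5, E[Y]=-1/5, E[XY]=-3/5
Cov(X,Y) = E[XY] - E[X]E[Y] = -3/5 - 3/5*-1/5 = -12/25

-12/25


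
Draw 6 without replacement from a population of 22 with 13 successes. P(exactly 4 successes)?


P(X=4) = C(13,4)*C(9,2) / C(22,6)
= 715*36 / 74613
= 25740/74613 = 780/2261

780/2261


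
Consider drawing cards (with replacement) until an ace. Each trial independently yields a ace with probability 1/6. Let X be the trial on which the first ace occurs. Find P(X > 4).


P(X > 4) = P(first 4 trials all fail) = (1-p)^4 = (5/6)^4 = 625/1296

625/1296


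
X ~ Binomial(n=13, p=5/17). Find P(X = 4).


P(X=4) = C(13,4) * p^4 * (1-p)^9
= 715 * 625/83521 * 5159780352/118587876497
= 2305776844800000/9904578032905937

2305776844800000/9904578032905937


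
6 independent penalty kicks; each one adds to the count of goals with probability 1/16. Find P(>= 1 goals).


P(at least one) = 1 - P(none)
P(none) = (1 - 1/16)^6 = (15/16)^6 = 11390625/16777216
P(at least one) = 1 - 11390625/16777216 = 5386591/16777216

5386591/16777216


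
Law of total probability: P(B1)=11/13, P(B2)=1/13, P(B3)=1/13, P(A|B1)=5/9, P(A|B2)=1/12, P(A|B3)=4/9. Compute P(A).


P(A) = P(A|B1)P(B1) + P(A|B2)P(B2) + P(A|B3)P(B3)
= 5/9*11/13 + 1/12*1/13 + 4/9*1/13
= 55/117 + 1/156 + 4/117 = 239/468

239/468


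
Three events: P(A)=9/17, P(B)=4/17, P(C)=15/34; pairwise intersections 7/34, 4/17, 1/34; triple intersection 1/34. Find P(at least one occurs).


P(A∪B∪C) = P(A)+P(B)+P(C) - P(AB)-P(AC)-P(BC) + P(ABC)
= 9/17+4/17+15/34 - 7/34-4/17-1/34 + 1/34
= 13/17

13/17


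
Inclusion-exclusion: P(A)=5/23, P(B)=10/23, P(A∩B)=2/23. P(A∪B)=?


P(A∪B) = P(A) + P(B) - P(A∩B)
= 5/23 + 10/23 - 2/23 = 13/23

13/23


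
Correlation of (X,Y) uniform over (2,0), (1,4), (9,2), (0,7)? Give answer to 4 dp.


Cov(X,Y) = -4.2500, Var(X) = 12.5000, Var(Y) = 6.6875
rho = Cov/(sqrt(VarX)*sqrt(VarY)) = -0.4648

-0.4648


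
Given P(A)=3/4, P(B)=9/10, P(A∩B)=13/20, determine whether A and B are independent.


P(A)*P(B) = 3/4*9/10 = 27/40
P(A∩B) = 13/20 != 27/40, so not independent

No, A and B are not independent


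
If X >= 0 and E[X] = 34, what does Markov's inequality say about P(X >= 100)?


Markov: P(X >= a) <= E[X]/a
P(X >= 100) <= 34/100 = 17/50

17/50


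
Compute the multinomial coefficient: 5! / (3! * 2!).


5! = 120
Denominator: 3!=6 * 2!=2
Coefficient = 120 / 12 = 10

10


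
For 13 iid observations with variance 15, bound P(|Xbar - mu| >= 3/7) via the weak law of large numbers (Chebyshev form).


Var(Xbar) = Var(X)/n = 15/13
Chebyshev: P(|Xbar-mu| >= 3/7) <= Var(Xbar)/(3/7)^2 = (15/13)/(9/49) = 245/39
Bound exceeds 1, so trivial bound: 1

1


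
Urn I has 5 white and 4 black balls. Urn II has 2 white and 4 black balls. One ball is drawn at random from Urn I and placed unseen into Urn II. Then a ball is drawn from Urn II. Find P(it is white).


P(transfer white) = 5/9; P(transfer black) = 4/9
If white transferred: Urn II has 3 white of 7, so P(white|white moved) = 3/7
If black transferred: Urn II has 2 white of 7, so P(white|black moved) = 2/7
By total probability: P(white) = 5/9*3/7 + 4/9*2/7 = 23/63

23/63


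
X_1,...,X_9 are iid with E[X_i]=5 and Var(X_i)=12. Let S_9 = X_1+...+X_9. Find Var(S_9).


By independence, Var(S_n) = n*Var(X_1) = 9*12 = 108

108


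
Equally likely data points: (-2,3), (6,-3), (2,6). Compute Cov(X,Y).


E[X]=2, E[Y]=2, E[XY]=-4
Cov(X,Y) = E[XY] - E[X]E[Y] = -4 - 2*2 = -8

-8


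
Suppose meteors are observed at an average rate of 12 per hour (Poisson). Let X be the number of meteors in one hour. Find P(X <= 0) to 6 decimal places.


P(X<=0) = e^(-12)*12^0/0!
≈ 0.0000061442
≈ 0.000006

0.000006


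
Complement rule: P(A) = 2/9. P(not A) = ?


P(A') = 1 - P(A) = 1 - 2/9 = 7/9

7/9


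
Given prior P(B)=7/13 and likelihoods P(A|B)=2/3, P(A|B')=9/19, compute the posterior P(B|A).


P(A) = P(A|B)P(B) + P(A|B')P(B') = 2/3*7/13 + 9/19*6/13 = 428/741
P(B|A) = P(A|B)P(B)/P(A) = (14/39)/(428/741) = 133/214

133/214


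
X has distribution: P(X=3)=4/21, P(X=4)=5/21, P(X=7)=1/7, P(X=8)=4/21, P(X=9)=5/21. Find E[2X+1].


E[2X+1] = sum(g(x)*P(x))
= 7*4/21 + 9*5/21 + 15*1/7 + 17*4/21 + 19*5/21
= 281/21

281/21


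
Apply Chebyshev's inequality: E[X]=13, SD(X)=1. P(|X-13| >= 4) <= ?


k = 4/1 = 4
Chebyshev: P(|X-mu| >= k*sigma) <= 1/k^2 = 1/4^2 = 1/16

1/16


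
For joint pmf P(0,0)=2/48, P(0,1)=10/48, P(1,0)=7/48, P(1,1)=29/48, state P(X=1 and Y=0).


Read from table: P(X=1, Y=0) = 7/48

7/48


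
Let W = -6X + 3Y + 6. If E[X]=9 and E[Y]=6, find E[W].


E[-6X + 3Y + 6] = -6*E[X] + 3*E[Y] + 6
= (-6)*(9) + (3)*(6) + (6)
= -54 + 18 + 6 = -30

-30


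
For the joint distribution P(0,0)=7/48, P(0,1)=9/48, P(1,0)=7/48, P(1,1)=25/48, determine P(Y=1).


P(Y=1) = P(0,1)+P(1,1) = 9/48 + 25/48 = 34/48 = 17/24

17/24


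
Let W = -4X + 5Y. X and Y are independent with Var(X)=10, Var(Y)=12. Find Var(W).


Independence => Cov(X,Y)=0
Var(-4X + 5Y) = (-4)^2*Var(X) + 5^2*Var(Y)
= 16*10 + 25*12 = 460

460


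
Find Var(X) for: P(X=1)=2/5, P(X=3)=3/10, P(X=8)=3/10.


E[X] = 37/10, E[X^2] = 223/10
Var(X) = E[X^2] - (E[X])^2 = 223/10 - (37/10)^2 = 861/100

861/100


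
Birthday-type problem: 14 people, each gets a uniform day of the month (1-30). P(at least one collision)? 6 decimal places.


P(all different) = prod((30-i)/30 for i=0..13) = 0.026506
P(at least one match) = 1 - 0.026506 = 0.973494

0.973494


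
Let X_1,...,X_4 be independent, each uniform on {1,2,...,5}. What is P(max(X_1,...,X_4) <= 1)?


P(max <= 1) = P(all X_i <= 1) = (P(X_1 <= 1))^4
= (1/5)^4 = 1/625

1/625


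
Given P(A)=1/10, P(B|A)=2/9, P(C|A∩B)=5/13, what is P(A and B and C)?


P(A∩B∩C) = P(A) * P(B|A) * P(C|A∩B)
= 1/10 * 2/9 * 5/13
= 1/45 * 5/13 = 1/117

1/117


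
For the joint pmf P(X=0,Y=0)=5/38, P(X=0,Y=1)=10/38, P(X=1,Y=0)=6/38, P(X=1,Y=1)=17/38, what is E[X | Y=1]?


P(Y=1) = 27/38
E[X|Y=1] = (0*10 + 1*17)/27 = 17/27

17/27


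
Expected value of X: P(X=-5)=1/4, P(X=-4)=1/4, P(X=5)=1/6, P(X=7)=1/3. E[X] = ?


E[X] = sum(x * P(x))
= -5*1/4 - 4*1/4 + 5*1/6 + 7*1/3
= 11/12

11/12


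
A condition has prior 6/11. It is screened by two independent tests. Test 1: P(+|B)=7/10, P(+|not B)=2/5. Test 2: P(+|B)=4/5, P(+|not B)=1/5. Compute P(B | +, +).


After test 1: P(+) = 7/10*6/11 + 2/5*5/11 = 31/55
P(B|+) = (21/55)/(31/55) = 21/31
After test 2 (use post1 as new prior): P(+) = 4/5*21/31 + 1/5*10/31 = 94/155
P(B|+,+) = (84/155)/(94/155) = 42/47

42/47


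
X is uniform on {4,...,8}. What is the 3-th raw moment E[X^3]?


E[X^3] = (1/5) * sum(x^3 for x=4..8)
= 1260/5 = 252

252


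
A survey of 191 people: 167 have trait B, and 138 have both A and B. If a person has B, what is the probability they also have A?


P(A|B) = P(A∩B)/P(B) = (138/191)/(167/191) = 138/167

138/167


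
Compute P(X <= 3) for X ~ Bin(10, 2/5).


P(X<=3) = P(X=0) + P(X=1) + P(X=2) + P(X=3)
= 59049/9765625 + 78732/1953125 + 236196/1953125 + 419904/1953125
= 3733209/9765625

3733209/9765625


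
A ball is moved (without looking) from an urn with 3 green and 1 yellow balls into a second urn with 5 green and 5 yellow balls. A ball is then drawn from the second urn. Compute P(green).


P(transfer green) = 3/4; P(transfer yellow) = 1/4
If green transferred: Urn II has 6 green of 11, so P(green|green moved) = 6/11
If yellow transferred: Urn II has 5 green of 11, so P(green|yellow moved) = 5/11
By total probability: P(green) = 3/4*6/11 + 1/4*5/11 = 23/44

23/44


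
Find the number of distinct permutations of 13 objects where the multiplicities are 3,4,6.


13! = 6227020800
Denominator: 3!=6 * 4!=24 * 6!=720
Coefficient = 6227020800 / 103680 = 60060

60060


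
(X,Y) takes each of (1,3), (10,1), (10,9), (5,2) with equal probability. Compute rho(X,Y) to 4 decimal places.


Cov(X,Y) = 3.8750, Var(X) = 14.2500, Var(Y) = 9.6875
rho = Cov/(sqrt(VarX)*sqrt(VarY)) = 0.3298

0.3298


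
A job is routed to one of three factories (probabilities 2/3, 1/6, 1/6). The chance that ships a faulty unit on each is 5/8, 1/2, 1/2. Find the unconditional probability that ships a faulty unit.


P(A) = P(A|B1)P(B1) + P(A|B2)P(B2) + P(A|B3)P(B3)
= 5/8*2/3 + 1/2*1/6 + 1/2*1/6
= 5/12 + 1/12 + 1/12 = 7/12

7/12


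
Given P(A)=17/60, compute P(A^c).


P(A') = 1 - P(A) = 1 - 17/60 = 43/60

43/60


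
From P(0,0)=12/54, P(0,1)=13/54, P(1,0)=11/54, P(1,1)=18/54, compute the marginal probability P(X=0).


P(X=0) = P(0,0)+P(0,1) = 12/54 + 13/54 = 25/54

25/54


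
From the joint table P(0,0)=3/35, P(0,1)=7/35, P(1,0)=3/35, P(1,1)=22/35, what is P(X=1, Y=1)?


Read from table: P(X=1, Y=1) = 22/35

22/35


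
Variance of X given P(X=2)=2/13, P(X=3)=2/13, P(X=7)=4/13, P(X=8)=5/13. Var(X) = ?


E[X] = 6, E[X^2] = 542/13
Var(X) = E[X^2] - (E[X])^2 = 542/13 - (6)^2 = 74/13

74/13


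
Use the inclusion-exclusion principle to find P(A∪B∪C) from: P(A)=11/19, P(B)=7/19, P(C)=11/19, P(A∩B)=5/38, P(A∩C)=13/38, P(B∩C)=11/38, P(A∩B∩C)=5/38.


P(A∪B∪C) = P(A)+P(B)+P(C) - P(AB)-P(AC)-P(BC) + P(ABC)
= 11/19+7/19+11/19 - 5/38-13/38-11/38 + 5/38
= 17/19

17/19


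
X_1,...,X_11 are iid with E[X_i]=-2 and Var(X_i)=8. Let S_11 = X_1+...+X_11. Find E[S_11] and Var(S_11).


E[S_n] = n*mu = 11*-2 = -22
Var(S_n) = n*sigma^2 = 11*8 = 88

E[S_11]=-22, Var(S_11)=88


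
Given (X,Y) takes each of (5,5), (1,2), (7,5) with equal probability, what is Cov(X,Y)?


E[X]=13/3, E[Y]=4, E[XY]=62/3
Cov(X,Y) = E[XY] - E[X]E[Y] = 62/3 - 13/3*4 = 10/3

10/3


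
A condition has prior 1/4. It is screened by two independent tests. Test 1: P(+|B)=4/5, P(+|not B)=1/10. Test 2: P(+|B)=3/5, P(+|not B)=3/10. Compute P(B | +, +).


After test 1: P(+) = 4/5*1/4 + 1/10*3/4 = 11/40
P(B|+) = (1/5)/(11/40) = 8/11
After test 2 (use post1 as new prior): P(+) = 3/5*8/11 + 3/10*3/11 = 57/110
P(B|+,+) = (24/55)/(57/110) = 16/19

16/19


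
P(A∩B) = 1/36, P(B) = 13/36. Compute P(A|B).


P(A|B) = P(A∩B)/P(B) = (1/36)/(13/36) = 1/13

1/13


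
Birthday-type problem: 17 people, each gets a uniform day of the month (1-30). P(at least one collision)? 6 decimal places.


P(all different) = prod((30-i)/30 for i=0..16) = 0.003299
P(at least one match) = 1 - 0.003299 = 0.996701

0.996701


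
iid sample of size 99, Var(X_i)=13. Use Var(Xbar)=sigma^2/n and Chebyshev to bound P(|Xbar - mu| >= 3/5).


Var(Xbar) = Var(X)/n = 13/99
Chebyshev: P(|Xbar-mu| >= 3/5) <= Var(Xbar)/(3/5)^2 = (13/99)/(9/25) = 325/891

325/891


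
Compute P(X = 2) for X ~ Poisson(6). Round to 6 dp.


P(X=2) = e^(-6) * 6^2 / 2!
≈ 0.002478752177 * 36 / 2
≈ 0.044618

0.044618


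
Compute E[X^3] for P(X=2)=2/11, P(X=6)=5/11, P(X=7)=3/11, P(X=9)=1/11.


E[X^3] = sum(g(x)*P(x))
= 8*2/11 + 216*5/11 + 343*3/11 + 729*1/11
= 2854/11

2854/11


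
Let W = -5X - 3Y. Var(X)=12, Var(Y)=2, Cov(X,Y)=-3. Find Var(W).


Var(-5X - 3Y) = (-5)^2*Var(X) + (-3)^2*Var(Y) + 2*(-5)*(-3)*Cov(X,Y)
= 25*12 + 9*2 + 30*(-3)
= 300 + 18 - 90 = 228

228


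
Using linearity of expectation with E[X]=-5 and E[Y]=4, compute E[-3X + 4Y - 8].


E[-3X + 4Y - 8] = -3*E[X] + 4*E[Y] - 8
= (-3)*(-5) + (4)*(4) + (-8)
= 15 + 16 - 8 = 23

23


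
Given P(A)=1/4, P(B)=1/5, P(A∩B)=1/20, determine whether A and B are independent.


P(A)*P(B) = 1/4*1/5 = 1/20
P(A∩B) = 1/20, which equals P(A)P(B), so independent

Yes, A and B are independent


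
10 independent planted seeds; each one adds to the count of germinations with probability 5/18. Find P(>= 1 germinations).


P(at least one) = 1 - P(none)
P(none) = (1 - 5/18)^10 = (13/18)^10 = 137858491849/3570467226624
P(at least one) = 1 - 137858491849/3570467226624 = 3432608734775/3570467226624

3432608734775/3570467226624


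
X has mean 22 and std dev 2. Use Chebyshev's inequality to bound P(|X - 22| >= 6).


k = 6/2 = 3
Chebyshev: P(|X-mu| >= k*sigma) <= 1/k^2 = 1/3^2 = 1/9

1/9


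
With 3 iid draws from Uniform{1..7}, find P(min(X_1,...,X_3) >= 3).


P(min >= 3) = P(all X_i >= 3) = (P(X_1 >= 3))^3
= (5/7)^3 = 125/343

125/343


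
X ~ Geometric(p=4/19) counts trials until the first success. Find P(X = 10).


P(X=10) = (1-p)^9 * p = (15/19)^9 * 4/19
= 38443359375/322687697779 * 4/19 = 153773437500/6131066257801

153773437500/6131066257801


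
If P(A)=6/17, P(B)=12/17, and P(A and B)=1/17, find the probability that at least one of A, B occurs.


P(A∪B) = P(A) + P(B) - P(A∩B)
= 6/17 + 12/17 - 1/17 = 1

1


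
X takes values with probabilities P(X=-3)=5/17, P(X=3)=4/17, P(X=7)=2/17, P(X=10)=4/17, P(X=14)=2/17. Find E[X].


E[X] = sum(x * P(x))
= -3*5/17 + 3*4/17 + 7*2/17 + 10*4/17 + 14*2/17
= 79/17

79/17


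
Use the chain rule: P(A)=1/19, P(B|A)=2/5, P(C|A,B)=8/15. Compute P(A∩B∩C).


P(A∩B∩C) = P(A) * P(B|A) * P(C|A∩B)
= 1/19 * 2/5 * 8/15
= 2/95 * 8/15 = 16/1425

16/1425


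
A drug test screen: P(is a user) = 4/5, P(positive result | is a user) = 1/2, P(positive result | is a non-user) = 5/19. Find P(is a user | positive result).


P(A) = P(A|B)P(B) + P(A|B')P(B') = 1/2*4/5 + 5/19*1/5 = 43/95
P(B|A) = P(A|B)P(B)/P(A) = (2/5)/(43/95) = 38/43

38/43


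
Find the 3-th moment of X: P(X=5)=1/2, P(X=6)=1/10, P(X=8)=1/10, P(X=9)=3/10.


E[X^3] = sum(x^3 * P(x))
= 125*1/2 + 216*1/10 + 512*1/10 + 729*3/10
= 354

354


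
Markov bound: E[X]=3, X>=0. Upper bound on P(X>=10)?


Markov: P(X >= a) <= E[X]/a
P(X >= 10) <= 3/10

3/10


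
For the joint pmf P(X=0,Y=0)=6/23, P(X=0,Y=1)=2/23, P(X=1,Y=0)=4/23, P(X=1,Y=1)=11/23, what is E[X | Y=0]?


P(Y=0) = 10/23
E[X|Y=0] = (0*6 + 1*4)/10 = 4/10 = 2/5

2/5


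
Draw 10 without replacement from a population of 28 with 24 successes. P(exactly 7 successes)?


P(X=7) = C(24,7)*C(4,3) / C(28,10)
= 346104*4 / 13123110
= 1384416/13123110 = 48/455

48/455


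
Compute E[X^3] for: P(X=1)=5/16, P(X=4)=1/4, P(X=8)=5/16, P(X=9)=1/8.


E[X^3] = sum(x^3 * P(x))
= 1*5/16 + 64*1/4 + 512*5/16 + 729*1/8
= 4279/16

4279/16


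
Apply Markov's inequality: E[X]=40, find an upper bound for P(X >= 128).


Markov: P(X >= a) <= E[X]/a
P(X >= 128) <= 40/128 = 5/16

5/16


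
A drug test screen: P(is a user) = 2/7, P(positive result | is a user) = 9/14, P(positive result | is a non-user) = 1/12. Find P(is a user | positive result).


P(A) = P(A|B)P(B) + P(A|B')P(B') = 9/14*2/7 + 1/12*5/7 = 143/588
P(B|A) = P(A|B)P(B)/P(A) = (9/49)/(143/588) = 108/143

108/143


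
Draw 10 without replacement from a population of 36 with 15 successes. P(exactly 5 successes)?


P(X=5) = C(15,5)*C(21,5) / C(36,10)
= 3003*20349 / 254186856
= 61108047/254186856 = 1729/7192

1729/7192


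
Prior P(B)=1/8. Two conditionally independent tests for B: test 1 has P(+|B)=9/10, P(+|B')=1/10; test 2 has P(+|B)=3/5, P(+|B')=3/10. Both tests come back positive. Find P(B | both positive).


After test 1: P(+) = 9/10*1/8 + 1/10*7/8 = 1/5
P(B|+) = (9/80)/(1/5) = 9/16
After test 2 (use post1 as new prior): P(+) = 3/5*9/16 + 3/10*7/16 = 15/32
P(B|+,+) = (27/80)/(15/32) = 18/25

18/25


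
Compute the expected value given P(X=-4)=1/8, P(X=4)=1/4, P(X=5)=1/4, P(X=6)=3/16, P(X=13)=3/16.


E[X] = sum(x * P(x))
= -4*1/8 + 4*1/4 + 5*1/4 + 6*3/16 + 13*3/16
= 85/16

85/16


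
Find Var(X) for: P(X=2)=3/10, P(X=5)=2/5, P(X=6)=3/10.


E[X] = 22/5, E[X^2] = 22
Var(X) = E[X^2] - (E[X])^2 = 22 - (22/5)^2 = 66/25

66/25


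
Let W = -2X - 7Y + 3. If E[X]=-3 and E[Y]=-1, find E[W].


E[-2X - 7Y + 3] = -2*E[X] - 7*E[Y] + 3
= (-2)*(-3) + (-7)*(-1) + (3)
= 6 + 7 + 3 = 16

16


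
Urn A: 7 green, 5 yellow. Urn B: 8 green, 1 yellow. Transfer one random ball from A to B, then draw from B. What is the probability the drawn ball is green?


P(transfer green) = 7/12; P(transfer yellow) = 5/12
If green transferred: Urn II has 9 green of 10, so P(green|green moved) = 9/10
If yellow transferred: Urn II has 8 green of 10, so P(green|yellow moved) = 4/5
By total probability: P(green) = 7/12*9/10 + 5/12*4/5 = 103/120

103/120


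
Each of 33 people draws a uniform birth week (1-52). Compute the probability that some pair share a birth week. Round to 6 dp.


P(all different) = prod((52-i)/52 for i=0..32) = 0.000002
P(at least one match) = 1 - 0.000002 = 0.999998

0.999998


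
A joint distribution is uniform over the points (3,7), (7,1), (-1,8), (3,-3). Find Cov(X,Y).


E[X]=3, E[Y]=13/4, E[XY]=11/4
Cov(X,Y) = E[XY] - E[X]E[Y] = 11/4 - 3*13/4 = -7

-7


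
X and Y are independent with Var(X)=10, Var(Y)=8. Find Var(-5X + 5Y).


Independence => Cov(X,Y)=0
Var(-5X + 5Y) = (-5)^2*Var(X) + 5^2*Var(Y)
= 25*10 + 25*8 = 450

450


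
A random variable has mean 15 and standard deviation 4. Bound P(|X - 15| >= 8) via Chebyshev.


k = 8/4 = 2
Chebyshev: P(|X-mu| >= k*sigma) <= 1/k^2 = 1/2^2 = 1/4

1/4


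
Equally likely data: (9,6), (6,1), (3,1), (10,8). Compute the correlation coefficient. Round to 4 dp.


Cov(X,Y) = 7.7500, Var(X) = 7.5000, Var(Y) = 9.5000
rho = Cov/(sqrt(VarX)*sqrt(VarY)) = 0.9181

0.9181


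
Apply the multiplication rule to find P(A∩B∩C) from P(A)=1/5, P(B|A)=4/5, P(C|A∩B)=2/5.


P(A∩B∩C) = P(A) * P(B|A) * P(C|A∩B)
= 1/5 * 4/5 * 2/5
= 4/25 * 2/5 = 8/125

8/125


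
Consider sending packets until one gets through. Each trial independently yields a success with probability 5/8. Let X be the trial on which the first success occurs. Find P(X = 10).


P(X=10) = (1-p)^9 * p = (3/8)^9 * 5/8
= 19683/134217728 * 5/8 = 98415/1073741824

98415/1073741824


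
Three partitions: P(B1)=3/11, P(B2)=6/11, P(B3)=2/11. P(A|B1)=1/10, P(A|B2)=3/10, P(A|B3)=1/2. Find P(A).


P(A) = P(A|B1)P(B1) + P(A|B2)P(B2) + P(A|B3)P(B3)
= 1/10*3/11 + 3/10*6/11 + 1/2*2/11
= 3/110 + 9/55 + 1/11 = 31/110

31/110


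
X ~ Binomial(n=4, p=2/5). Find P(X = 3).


P(X=3) = C(4,3) * p^3 * (1-p)^1
= 4 * 8/125 * 3/5
= 96/625

96/625


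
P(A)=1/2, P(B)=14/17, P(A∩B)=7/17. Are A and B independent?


P(A)*P(B) = 1/2*14/17 = 7/17
P(A∩B) = 7/17, which equals P(A)P(B), so independent

Yes, A and B are independent


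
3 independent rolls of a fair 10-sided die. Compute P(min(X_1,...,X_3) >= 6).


P(min >= 6) = P(all X_i >= 6) = (P(X_1 >= 6))^3
= (5/10)^3 = (1/2)^3 = 1/8

1/8


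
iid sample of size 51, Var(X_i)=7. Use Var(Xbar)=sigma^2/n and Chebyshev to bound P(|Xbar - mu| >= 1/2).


Var(Xbar) = Var(X)/n = 7/51
Chebyshev: P(|Xbar-mu| >= 1/2) <= Var(Xbar)/(1/2)^2 = (7/51)/(1/4) = 28/51

28/51


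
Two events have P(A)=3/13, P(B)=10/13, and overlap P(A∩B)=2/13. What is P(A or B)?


P(A∪B) = P(A) + P(B) - P(A∩B)
= 3/13 + 10/13 - 2/13 = 11/13

11/13


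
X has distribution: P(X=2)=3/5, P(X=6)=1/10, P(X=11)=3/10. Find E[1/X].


E[1/X] = sum(g(x)*P(x))
= 1/2*3/5 + 1/6*1/10 + 1/11*3/10
= 227/660

227/660


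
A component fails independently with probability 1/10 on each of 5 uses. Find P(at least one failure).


P(at least one) = 1 - P(none)
P(none) = (1 - 1/10)^5 = (9/10)^5 = 59049/100000
P(at least one) = 1 - 59049/100000 = 40951/100000

40951/100000


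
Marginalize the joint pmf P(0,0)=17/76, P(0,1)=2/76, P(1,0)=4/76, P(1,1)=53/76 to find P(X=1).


P(X=1) = P(1,0)+P(1,1) = 4/76 + 53/76 = 57/76 = 3/4

3/4


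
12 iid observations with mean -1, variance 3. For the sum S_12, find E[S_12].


E[S_n] = n*E[X_1] = 12*-1 = -12

-12


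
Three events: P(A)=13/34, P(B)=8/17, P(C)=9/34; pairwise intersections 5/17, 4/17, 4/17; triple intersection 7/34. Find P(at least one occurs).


P(A∪B∪C) = P(A)+P(B)+P(C) - P(AB)-P(AC)-P(BC) + P(ABC)
= 13/34+8/17+9/34 - 5/17-4/17-4/17 + 7/34
= 19/34

19/34


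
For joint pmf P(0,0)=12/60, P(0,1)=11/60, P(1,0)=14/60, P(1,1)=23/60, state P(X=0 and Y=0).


Read from table: P(X=0, Y=0) = 12/60 = 1/5

1/5


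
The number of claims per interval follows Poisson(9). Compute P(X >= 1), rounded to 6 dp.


P(X>=1) = 1 - P(X<=0) = 1 - (e^(-9)*9^0/0!)
≈ 1 - 0.0001234098 = 0.9998765902
≈ 0.999877

0.999877


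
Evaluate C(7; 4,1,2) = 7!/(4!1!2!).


7! = 5040
Denominator: 4!=24 * 1!=1 * 2!=2
Coefficient = 5040 / 48 = 105

105


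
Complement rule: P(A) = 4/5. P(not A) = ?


P(A') = 1 - P(A) = 1 - 4/5 = 1/5

1/5


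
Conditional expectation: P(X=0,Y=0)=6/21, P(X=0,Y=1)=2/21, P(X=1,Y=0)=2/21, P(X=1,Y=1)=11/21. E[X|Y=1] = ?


P(Y=1) = 13/21
E[X|Y=1] = (0*2 + 1*11)/13 = 11/13

11/13


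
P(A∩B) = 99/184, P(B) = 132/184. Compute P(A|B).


P(A|B) = P(A∩B)/P(B) = (99/184)/(132/184) = 99/132 = 3/4

3/4


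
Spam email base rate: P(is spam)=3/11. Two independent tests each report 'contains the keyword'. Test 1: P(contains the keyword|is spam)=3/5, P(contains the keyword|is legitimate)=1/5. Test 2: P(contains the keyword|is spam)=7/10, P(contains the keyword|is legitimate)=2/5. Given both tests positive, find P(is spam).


After test 1: P(+) = 3/5*3/11 + 1/5*8/11 = 17/55
P(B|+) = (9/55)/(17/55) = 9/17
After test 2 (use post1 as new prior): P(+) = 7/10*9/17 + 2/5*8/17 = 19/34
P(B|+,+) = (63/170)/(19/34) = 63/95

63/95


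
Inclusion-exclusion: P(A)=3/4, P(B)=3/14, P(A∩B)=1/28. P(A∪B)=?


P(A∪B) = P(A) + P(B) - P(A∩B)
= 3/4 + 3/14 - 1/28 = 13/14

13/14


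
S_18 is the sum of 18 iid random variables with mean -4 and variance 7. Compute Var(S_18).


By independence, Var(S_n) = n*Var(X_1) = 18*7 = 126

126


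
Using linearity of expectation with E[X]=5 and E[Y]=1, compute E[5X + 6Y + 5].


E[5X + 6Y + 5] = 5*E[X] + 6*E[Y] + 5
= (5)*(5) + (6)*(1) + (5)
= 25 + 6 + 5 = 36

36


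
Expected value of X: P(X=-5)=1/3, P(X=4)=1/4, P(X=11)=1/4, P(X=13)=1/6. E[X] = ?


E[X] = sum(x * P(x))
= -5*1/3 + 4*1/4 + 11*1/4 + 13*1/6
= 17/4

17/4


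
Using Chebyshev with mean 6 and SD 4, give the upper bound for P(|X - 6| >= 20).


k = 20/4 = 5
Chebyshev: P(|X-mu| >= k*sigma) <= 1/k^2 = 1/5^2 = 1/25

1/25


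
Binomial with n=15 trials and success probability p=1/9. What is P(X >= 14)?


P(X>=14) = P(X=14) + P(X=15)
= 40/68630377364883 + 1/205891132094649
= 121/205891132094649

121/205891132094649


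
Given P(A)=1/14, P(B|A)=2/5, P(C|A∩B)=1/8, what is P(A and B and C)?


P(A∩B∩C) = P(A) * P(B|A) * P(C|A∩B)
= 1/14 * 2/5 * 1/8
= 1/35 * 1/8 = 1/280

1/280


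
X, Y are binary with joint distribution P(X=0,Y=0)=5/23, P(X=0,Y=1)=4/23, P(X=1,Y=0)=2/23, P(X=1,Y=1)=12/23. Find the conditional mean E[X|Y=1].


P(Y=1) = 16/23
E[X|Y=1] = (0*4 + 1*12)/16 = 12/16 = 3/4

3/4


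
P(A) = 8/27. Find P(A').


P(A') = 1 - P(A) = 1 - 8/27 = 19/27

19/27


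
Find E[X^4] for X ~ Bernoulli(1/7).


For Bernoulli: X in {0,1}
E[X^4] = 0^4*(1-1/7) + 1^4*1/7 = 1/7

1/7


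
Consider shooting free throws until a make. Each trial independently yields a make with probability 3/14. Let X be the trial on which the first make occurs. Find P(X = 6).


P(X=6) = (1-p)^5 * p = (11/14)^5 * 3/14
= 161051/537824 * 3/14 = 483153/7529536

483153/7529536


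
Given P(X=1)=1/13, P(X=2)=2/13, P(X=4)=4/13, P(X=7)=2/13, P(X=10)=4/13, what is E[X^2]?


E[X^2] = sum(g(x)*P(x))
= 1*1/13 + 4*2/13 + 16*4/13 + 49*2/13 + 100*4/13
= 571/13

571/13


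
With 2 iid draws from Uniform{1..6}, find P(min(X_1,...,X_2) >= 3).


P(min >= 3) = P(all X_i >= 3) = (P(X_1 >= 3))^2
= (4/6)^2 = (2/3)^2 = 4/9

4/9


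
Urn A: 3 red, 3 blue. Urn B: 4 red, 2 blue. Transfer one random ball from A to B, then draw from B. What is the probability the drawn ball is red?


P(transfer red) = 3/6 = 1/2; P(transfer blue) = 1/2
If red transferred: Urn II has 5 red of 7, so P(red|red moved) = 5/7
If blue transferred: Urn II has 4 red of 7, so P(red|blue moved) = 4/7
By total probability: P(red) = 1/2*5/7 + 1/2*4/7 = 9/14

9/14


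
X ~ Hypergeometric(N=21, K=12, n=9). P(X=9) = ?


P(X=9) = C(12,9)*C(9,0) / C(21,9)
= 220*1 / 293930
= 220/293930 = 22/29393

22/29393


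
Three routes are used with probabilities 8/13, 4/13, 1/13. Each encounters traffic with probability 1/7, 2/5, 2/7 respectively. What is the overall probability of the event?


P(A) = P(A|B1)P(B1) + P(A|B2)P(B2) + P(A|B3)P(B3)
= 1/7*8/13 + 2/5*4/13 + 2/7*1/13
= 8/91 + 8/65 + 2/91 = 106/455

106/455


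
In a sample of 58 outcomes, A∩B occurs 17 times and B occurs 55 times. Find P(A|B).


P(A|B) = P(A∩B)/P(B) = (17/58)/(55/58) = 17/55

17/55


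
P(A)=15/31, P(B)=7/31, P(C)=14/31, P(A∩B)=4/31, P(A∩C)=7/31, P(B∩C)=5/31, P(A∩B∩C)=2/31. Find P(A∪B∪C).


P(A∪B∪C) = P(A)+P(B)+P(C) - P(AB)-P(AC)-P(BC) + P(ABC)
= 15/31+7/31+14/31 - 4/31-7/31-5/31 + 2/31
= 22/31

22/31


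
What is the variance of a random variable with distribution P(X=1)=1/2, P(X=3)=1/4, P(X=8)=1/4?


E[X] = 13/4, E[X^2] = 75/4
Var(X) = E[X^2] - (E[X])^2 = 75/4 - (13/4)^2 = 131/16

131/16


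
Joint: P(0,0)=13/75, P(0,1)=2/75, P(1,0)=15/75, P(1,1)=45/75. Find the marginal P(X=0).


P(X=0) = P(0,0)+P(0,1) = 13/75 + 2/75 = 15/75 = 1/5

1/5


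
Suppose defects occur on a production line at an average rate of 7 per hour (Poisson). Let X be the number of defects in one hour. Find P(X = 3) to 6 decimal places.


P(X=3) = e^(-7) * 7^3 / 3!
≈ 0.0009118819656 * 343 / 6
≈ 0.052129

0.052129


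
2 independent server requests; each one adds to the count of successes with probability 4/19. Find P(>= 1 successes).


P(at least one) = 1 - P(none)
P(none) = (1 - 4/19)^2 = (15/19)^2 = 225/361
P(at least one) = 1 - 225/361 = 136/361

136/361


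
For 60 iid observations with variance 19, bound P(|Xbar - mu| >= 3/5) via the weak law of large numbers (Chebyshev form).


Var(Xbar) = Var(X)/n = 19/60
Chebyshev: P(|Xbar-mu| >= 3/5) <= Var(Xbar)/(3/5)^2 = (19/60)/(9/25) = 95/108

95/108


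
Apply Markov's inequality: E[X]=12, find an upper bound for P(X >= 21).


Markov: P(X >= a) <= E[X]/a
P(X >= 21) <= 12/21 = 4/7

4/7


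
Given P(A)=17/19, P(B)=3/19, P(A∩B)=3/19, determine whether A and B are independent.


P(A)*P(B) = 17/19*3/19 = 51/361
P(A∩B) = 3/19 != 51/361, so not independent

No, A and B are not independent


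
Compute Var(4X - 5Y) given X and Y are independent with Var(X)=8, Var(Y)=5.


Independence => Cov(X,Y)=0
Var(4X - 5Y) = 4^2*Var(X) + (-5)^2*Var(Y)
= 16*8 + 25*5 = 253

253


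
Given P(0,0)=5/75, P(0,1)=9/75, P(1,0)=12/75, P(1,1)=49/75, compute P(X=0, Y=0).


Read from table: P(X=0, Y=0) = 5/75 = 1/15

1/15


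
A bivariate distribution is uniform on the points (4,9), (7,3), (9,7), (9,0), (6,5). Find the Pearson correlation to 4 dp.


Cov(X,Y) = -3.6000, Var(X) = 3.6000, Var(Y) = 9.7600
rho = Cov/(sqrt(VarX)*sqrt(VarY)) = -0.6073

-0.6073


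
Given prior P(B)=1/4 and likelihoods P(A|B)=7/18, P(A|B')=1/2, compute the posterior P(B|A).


P(A) = P(A|B)P(B) + P(A|B')P(B') = 7/18*1/4 + 1/2*3/4 = 17/36
P(B|A) = P(A|B)P(B)/P(A) = (7/72)/(17/36) = 7/34

7/34


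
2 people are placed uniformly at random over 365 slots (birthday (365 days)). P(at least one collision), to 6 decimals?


P(all different) = prod((365-i)/365 for i=0..1) = 0.997260
P(at least one match) = 1 - 0.997260 = 0.002740

0.002740


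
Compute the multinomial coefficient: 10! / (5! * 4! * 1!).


10! = 3628800
Denominator: 5!=120 * 4!=24 * 1!=1
Coefficient = 3628800 / 2880 = 1260

1260


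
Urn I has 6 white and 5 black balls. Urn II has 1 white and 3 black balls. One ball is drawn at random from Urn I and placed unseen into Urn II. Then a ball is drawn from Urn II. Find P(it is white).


P(transfer white) = 6/11; P(transfer black) = 5/11
If white transferred: Urn II has 2 white of 5, so P(white|white moved) = 2/5
If black transferred: Urn II has 1 white of 5, so P(white|black moved) = 1/5
By total probability: P(white) = 6/11*2/5 + 5/11*1/5 = 17/55

17/55


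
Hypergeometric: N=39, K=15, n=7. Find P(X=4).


P(X=4) = C(15,4)*C(24,3) / C(39,7)
= 1365*2024 / 15380937
= 2762760/15380937 = 6440/35853

6440/35853


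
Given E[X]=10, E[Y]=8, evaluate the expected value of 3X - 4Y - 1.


E[3X - 4Y - 1] = 3*E[X] - 4*E[Y] - 1
= (3)*(10) + (-4)*(8) + (-1)
= 30 - 32 - 1 = -3

-3


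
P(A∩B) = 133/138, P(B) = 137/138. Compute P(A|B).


P(A|B) = P(A∩B)/P(B) = (133/138)/(137/138) = 133/137

133/137


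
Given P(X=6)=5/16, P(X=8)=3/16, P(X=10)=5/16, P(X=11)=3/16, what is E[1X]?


E[1X] = sum(g(x)*P(x))
= 6*5/16 + 8*3/16 + 10*5/16 + 11*3/16
= 137/16

137/16


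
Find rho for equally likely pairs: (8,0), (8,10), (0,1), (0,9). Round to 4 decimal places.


Cov(X,Y) = 0.0000, Var(X) = 16.0000, Var(Y) = 20.5000
rho = Cov/(sqrt(VarX)*sqrt(VarY)) = 0.0000

0.0000


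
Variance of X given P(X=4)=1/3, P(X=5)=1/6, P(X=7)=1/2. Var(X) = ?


E[X] = 17/3, E[X^2] = 34
Var(X) = E[X^2] - (E[X])^2 = 34 - (17/3)^2 = 17/9

17/9


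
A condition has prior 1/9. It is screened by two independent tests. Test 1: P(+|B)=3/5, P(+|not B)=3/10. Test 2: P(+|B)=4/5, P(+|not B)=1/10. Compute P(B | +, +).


After test 1: P(+) = 3/5*1/9 + 3/10*8/9 = 1/3
P(B|+) = (1/15)/(1/3) = 1/5
After test 2 (use post1 as new prior): P(+) = 4/5*1/5 + 1/10*4/5 = 6/25
P(B|+,+) = (4/25)/(6/25) = 2/3

2/3


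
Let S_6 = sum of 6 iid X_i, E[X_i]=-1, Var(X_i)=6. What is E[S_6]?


E[S_n] = n*E[X_1] = 6*-1 = -6

-6


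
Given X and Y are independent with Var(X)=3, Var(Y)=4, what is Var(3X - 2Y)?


Independence => Cov(X,Y)=0
Var(3X - 2Y) = 3^2*Var(X) + (-2)^2*Var(Y)
= 9*3 + 4*4 = 43

43


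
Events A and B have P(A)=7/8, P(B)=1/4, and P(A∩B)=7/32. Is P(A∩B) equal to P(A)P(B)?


P(A)*P(B) = 7/8*1/4 = 7/32
P(A∩B) = 7/32, which equals P(A)P(B), so independent

Yes, A and B are independent


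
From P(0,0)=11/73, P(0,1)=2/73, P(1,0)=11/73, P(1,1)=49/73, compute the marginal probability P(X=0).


P(X=0) = P(0,0)+P(0,1) = 11/73 + 2/73 = 13/73

13/73


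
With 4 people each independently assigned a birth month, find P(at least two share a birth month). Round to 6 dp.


P(all different) = prod((12-i)/12 for i=0..3) = 0.572917
P(at least one match) = 1 - 0.572917 = 0.427083

0.427083


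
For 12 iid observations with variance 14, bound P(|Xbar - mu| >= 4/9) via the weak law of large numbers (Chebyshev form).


Var(Xbar) = Var(X)/n = 14/12
Chebyshev: P(|Xbar-mu| >= 4/9) <= Var(Xbar)/(4/9)^2 = (7/6)/(16/81) = 189/32
Bound exceeds 1, so trivial bound: 1

1


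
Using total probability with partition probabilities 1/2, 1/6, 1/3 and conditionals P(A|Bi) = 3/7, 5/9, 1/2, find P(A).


P(A) = P(A|B1)P(B1) + P(A|B2)P(B2) + P(A|B3)P(B3)
= 3/7*1/2 + 5/9*1/6 + 1/2*1/3
= 3/14 + 5/54 + 1/6 = 179/378

179/378


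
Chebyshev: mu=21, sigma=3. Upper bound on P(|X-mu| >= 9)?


k = 9/3 = 3
Chebyshev: P(|X-mu| >= k*sigma) <= 1/k^2 = 1/3^2 = 1/9

1/9


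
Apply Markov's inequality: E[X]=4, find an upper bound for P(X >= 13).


Markov: P(X >= a) <= E[X]/a
P(X >= 13) <= 4/13

4/13


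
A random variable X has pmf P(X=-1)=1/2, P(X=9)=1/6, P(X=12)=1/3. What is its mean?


E[X] = sum(x * P(x))
= -1*1/2 + 9*1/6 + 12*1/3
= 5

5


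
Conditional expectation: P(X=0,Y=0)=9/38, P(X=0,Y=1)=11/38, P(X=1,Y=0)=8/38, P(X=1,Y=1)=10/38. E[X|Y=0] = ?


P(Y=0) = 17/38
E[X|Y=0] = (0*9 + 1*8)/17 = 8/17

8/17


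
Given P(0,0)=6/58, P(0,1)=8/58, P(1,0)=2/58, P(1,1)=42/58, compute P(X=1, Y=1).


Read from table: P(X=1, Y=1) = 42/58 = 21/29

21/29


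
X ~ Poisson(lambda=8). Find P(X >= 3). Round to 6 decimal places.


P(X>=3) = 1 - P(X<=2) = 1 - (e^(-8)*8^0/0! + e^(-8)*8^1/1! + e^(-8)*8^2/2!)
≈ 1 - (0.0003354626 + 0.0026837010 + 0.0107348041)
= 1 - 0.0137539677 = 0.9862460323
≈ 0.986246

0.986246


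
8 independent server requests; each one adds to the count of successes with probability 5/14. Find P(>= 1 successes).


P(at least one) = 1 - P(none)
P(none) = (1 - 5/14)^8 = (9/14)^8 = 43046721/1475789056
P(at least one) = 1 - 43046721/1475789056 = 1432742335/1475789056

1432742335/1475789056


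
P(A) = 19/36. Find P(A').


P(A') = 1 - P(A) = 1 - 19/36 = 17/36

17/36


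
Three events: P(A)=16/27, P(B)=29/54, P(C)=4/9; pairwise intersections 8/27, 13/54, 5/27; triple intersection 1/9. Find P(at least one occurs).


P(A∪B∪C) = P(A)+P(B)+P(C) - P(AB)-P(AC)-P(BC) + P(ABC)
= 16/27+29/54+4/9 - 8/27-13/54-5/27 + 1/9
= 26/27

26/27


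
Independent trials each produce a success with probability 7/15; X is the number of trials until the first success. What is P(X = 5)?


P(X=5) = (1-p)^4 * p = (8/15)^4 * 7/15
= 4096/50625 * 7/15 = 28672/759375

28672/759375


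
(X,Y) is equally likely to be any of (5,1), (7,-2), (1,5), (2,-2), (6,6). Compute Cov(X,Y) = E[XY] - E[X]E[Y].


E[X]=21/5, E[Y]=8/5, E[XY]=28/5
Cov(X,Y) = E[XY] - E[X]E[Y] = 28/5 - 21/5*8/5 = -28/25

-28/25


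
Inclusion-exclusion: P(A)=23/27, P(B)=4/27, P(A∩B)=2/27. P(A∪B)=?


P(A∪B) = P(A) + P(B) - P(A∩B)
= 23/27 + 4/27 - 2/27 = 25/27

25/27


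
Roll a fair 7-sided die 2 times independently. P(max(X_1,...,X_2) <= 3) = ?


P(max <= 3) = P(all X_i <= 3) = (P(X_1 <= 3))^2
= (3/7)^2 = 9/49

9/49
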